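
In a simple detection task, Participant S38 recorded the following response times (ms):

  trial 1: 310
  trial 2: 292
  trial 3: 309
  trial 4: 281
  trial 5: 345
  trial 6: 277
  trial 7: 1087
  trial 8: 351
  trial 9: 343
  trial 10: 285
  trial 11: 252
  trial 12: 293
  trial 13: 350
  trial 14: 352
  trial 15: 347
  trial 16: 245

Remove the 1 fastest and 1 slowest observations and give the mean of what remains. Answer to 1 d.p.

313.4 ms

Sorted: 245, 252, 277, 281, 285, 292, 293, 309, 310, 343, 345, 347, 350, 351, 352, 1087
Drop lowest 1 (245) and highest 1 (1087)
Remaining (n=14): Σ = 4387, mean = 4387/14 = 313.357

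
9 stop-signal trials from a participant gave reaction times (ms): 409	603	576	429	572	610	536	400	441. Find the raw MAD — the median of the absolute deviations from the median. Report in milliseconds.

74 ms

Sorted: 400, 409, 429, 441, 536, 572, 576, 603, 610 → median = 536
|x − 536|: 127, 67, 40, 107, 36, 74, 0, 136, 95
Sorted deviations: 0, 36, 40, 67, 74, 95, 107, 127, 136 → MAD = 74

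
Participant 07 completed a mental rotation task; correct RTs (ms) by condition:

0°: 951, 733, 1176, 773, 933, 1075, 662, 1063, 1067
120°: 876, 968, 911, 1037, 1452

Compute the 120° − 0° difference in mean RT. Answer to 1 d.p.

M(0°) = 8433/9 = 937.000
M(120°) = 5244/5 = 1048.800
Difference = 1048.800 − 937.000 = 111.800 ms

111.8 ms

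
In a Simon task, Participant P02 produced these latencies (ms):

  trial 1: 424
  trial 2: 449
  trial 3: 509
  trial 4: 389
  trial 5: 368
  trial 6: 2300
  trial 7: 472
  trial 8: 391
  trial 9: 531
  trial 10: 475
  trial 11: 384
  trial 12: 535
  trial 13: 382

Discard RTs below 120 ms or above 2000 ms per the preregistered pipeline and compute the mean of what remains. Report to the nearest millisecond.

442 ms

Excluded: 2300
Retained (n=12): Σ = 5309
Mean = 5309/12 = 442.4167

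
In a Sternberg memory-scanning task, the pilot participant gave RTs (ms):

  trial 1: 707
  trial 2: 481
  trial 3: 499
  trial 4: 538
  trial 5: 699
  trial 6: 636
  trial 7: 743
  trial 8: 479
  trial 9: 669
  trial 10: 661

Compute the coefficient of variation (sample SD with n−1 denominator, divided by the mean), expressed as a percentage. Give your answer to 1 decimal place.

16.6%

n = 10, Σ = 6112, M = 611.2000
Σ(x−M)² = 93069.600; s = √(93069.600/9) = 101.6910
CV = 101.6910 / 611.2000 = 0.16638 = 16.638%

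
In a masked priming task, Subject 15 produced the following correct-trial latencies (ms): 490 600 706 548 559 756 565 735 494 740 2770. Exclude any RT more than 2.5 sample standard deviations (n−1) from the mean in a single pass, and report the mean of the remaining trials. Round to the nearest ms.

n = 11, ΣRT = 8963, M = 814.818
Σ(x−M)² = 4303627.64; s = √(4303627.64/10) = 656.020
Cutoffs: 814.818 ± 2.5·656.020 → [-825.2, 2454.9]
Outside: 2770 → excluded.
Retained (n=10): Σ = 6193, mean = 6193/10 = 619.300

619 ms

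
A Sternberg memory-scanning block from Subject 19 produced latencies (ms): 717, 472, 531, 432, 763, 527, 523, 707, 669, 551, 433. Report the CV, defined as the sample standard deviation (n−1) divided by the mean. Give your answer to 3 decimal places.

0.206

n = 11, Σ = 6325, M = 575.0000
Σ(x−M)² = 140510.000; s = √(140510.000/10) = 118.5369
CV = 118.5369 / 575.0000 = 0.20615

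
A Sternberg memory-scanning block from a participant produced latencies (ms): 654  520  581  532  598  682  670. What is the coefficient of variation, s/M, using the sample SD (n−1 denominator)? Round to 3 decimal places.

0.108

n = 7, Σ = 4237, M = 605.2857
Σ(x−M)² = 25733.429; s = √(25733.429/6) = 65.4897
CV = 65.4897 / 605.2857 = 0.10820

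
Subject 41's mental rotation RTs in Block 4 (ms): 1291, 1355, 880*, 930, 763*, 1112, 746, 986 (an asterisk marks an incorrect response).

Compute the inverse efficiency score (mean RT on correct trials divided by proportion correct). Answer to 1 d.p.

1426.7 ms

Correct trials (n=6): 1291, 1355, 930, 1112, 746, 986
Mean correct RT = 6420/6 = 1070.0000 ms
Proportion correct = 6/8
IES = 1070.0000 / (6/8) = 1426.667 ms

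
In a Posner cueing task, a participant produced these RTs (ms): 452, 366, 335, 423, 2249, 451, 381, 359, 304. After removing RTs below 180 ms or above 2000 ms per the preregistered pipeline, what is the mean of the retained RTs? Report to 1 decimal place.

Excluded: 2249
Retained (n=8): Σ = 3071
Mean = 3071/8 = 383.8750

383.9 ms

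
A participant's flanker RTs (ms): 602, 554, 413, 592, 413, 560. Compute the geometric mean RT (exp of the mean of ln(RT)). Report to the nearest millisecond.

ln(RT): 6.4003, 6.3172, 6.0234, 6.3835, 6.0234, 6.3279
Mean ln(RT) = 37.4758/6 = 6.24596
Geometric mean = exp(6.24596) = 515.92 ms

516 ms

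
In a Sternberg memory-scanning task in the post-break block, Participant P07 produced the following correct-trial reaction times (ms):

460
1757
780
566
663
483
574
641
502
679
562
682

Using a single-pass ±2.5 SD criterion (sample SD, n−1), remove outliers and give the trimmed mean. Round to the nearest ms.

n = 12, ΣRT = 8349, M = 695.750
Σ(x−M)² = 1325816.25; s = √(1325816.25/11) = 347.173
Cutoffs: 695.750 ± 2.5·347.173 → [-172.2, 1563.7]
Outside: 1757 → excluded.
Retained (n=11): Σ = 6592, mean = 6592/11 = 599.273

599 ms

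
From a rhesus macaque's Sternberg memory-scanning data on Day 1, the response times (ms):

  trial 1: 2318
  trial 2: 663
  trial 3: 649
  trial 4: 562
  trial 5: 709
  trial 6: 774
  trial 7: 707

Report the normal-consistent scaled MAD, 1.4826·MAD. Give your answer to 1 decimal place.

86.0 ms

Sorted: 562, 649, 663, 707, 709, 774, 2318 → median = 707
|x − 707| sorted: 0, 2, 44, 58, 67, 145, 1611 → MAD = 58
Robust SD ≈ 1.4826 × 58 = 85.991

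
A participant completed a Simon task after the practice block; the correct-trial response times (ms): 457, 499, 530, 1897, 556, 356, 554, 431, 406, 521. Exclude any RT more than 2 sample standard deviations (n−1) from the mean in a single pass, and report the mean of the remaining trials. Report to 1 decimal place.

478.9 ms

n = 10, ΣRT = 6207, M = 620.700
Σ(x−M)² = 1849500.10; s = √(1849500.10/9) = 453.321
Cutoffs: 620.700 ± 2·453.321 → [-285.9, 1527.3]
Outside: 1897 → excluded.
Retained (n=9): Σ = 4310, mean = 4310/9 = 478.889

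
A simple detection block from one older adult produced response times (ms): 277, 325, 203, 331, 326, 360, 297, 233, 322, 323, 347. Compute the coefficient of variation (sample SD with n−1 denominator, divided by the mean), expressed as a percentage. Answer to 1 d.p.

n = 11, Σ = 3344, M = 304.0000
Σ(x−M)² = 23344.000; s = √(23344.000/10) = 48.3156
CV = 48.3156 / 304.0000 = 0.15893 = 15.893%

15.9%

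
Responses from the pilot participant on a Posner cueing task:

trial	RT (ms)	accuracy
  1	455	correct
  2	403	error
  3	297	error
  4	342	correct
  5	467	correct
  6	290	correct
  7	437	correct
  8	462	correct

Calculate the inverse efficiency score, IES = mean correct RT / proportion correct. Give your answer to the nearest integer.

545 ms

Correct trials (n=6): 455, 342, 467, 290, 437, 462
Mean correct RT = 2453/6 = 408.8333 ms
Proportion correct = 6/8
IES = 408.8333 / (6/8) = 545.111 ms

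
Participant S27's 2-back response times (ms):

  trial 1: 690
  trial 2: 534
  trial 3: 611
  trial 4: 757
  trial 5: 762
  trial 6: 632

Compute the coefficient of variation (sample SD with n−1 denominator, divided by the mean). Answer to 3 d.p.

n = 6, Σ = 3986, M = 664.3333
Σ(x−M)² = 39661.333; s = √(39661.333/5) = 89.0633
CV = 89.0633 / 664.3333 = 0.13406

0.134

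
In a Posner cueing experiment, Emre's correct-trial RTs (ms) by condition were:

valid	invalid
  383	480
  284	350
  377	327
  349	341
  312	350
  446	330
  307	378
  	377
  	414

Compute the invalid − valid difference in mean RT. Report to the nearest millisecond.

21 ms

M(valid) = 2458/7 = 351.143
M(invalid) = 3347/9 = 371.889
Difference = 371.889 − 351.143 = 20.746 ms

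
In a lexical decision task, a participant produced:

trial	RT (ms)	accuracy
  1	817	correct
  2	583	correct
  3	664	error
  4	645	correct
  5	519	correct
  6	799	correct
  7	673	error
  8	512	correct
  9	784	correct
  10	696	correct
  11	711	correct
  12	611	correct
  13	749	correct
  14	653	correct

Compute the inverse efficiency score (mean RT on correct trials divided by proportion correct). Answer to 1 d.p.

785.5 ms

Correct trials (n=12): 817, 583, 645, 519, 799, 512, 784, 696, 711, 611, 749, 653
Mean correct RT = 8079/12 = 673.2500 ms
Proportion correct = 12/14
IES = 673.2500 / (12/14) = 785.458 ms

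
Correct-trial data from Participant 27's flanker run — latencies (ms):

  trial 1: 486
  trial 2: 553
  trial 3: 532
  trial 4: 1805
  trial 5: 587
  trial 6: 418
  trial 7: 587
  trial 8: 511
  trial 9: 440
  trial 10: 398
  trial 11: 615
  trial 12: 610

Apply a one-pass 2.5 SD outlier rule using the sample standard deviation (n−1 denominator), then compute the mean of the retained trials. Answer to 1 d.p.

521.5 ms

n = 12, ΣRT = 7542, M = 628.500
Σ(x−M)² = 1570219.00; s = √(1570219.00/11) = 377.819
Cutoffs: 628.500 ± 2.5·377.819 → [-316.0, 1573.0]
Outside: 1805 → excluded.
Retained (n=11): Σ = 5737, mean = 5737/11 = 521.545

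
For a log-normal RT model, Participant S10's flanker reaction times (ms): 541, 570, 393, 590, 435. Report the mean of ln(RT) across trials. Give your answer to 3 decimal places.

ln(RT): 6.2934, 6.3456, 5.9738, 6.3801, 6.0753
Σ ln(RT) = 31.0683
Mean = 31.0683/5 = 6.21367

6.214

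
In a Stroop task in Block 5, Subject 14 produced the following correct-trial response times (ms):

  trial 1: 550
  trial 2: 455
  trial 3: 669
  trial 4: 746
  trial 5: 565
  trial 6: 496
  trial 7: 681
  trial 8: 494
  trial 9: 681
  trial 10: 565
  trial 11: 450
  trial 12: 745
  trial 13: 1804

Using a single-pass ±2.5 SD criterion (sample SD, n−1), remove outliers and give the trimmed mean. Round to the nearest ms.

n = 13, ΣRT = 8901, M = 684.692
Σ(x−M)² = 1487120.77; s = √(1487120.77/12) = 352.032
Cutoffs: 684.692 ± 2.5·352.032 → [-195.4, 1564.8]
Outside: 1804 → excluded.
Retained (n=12): Σ = 7097, mean = 7097/12 = 591.417

591 ms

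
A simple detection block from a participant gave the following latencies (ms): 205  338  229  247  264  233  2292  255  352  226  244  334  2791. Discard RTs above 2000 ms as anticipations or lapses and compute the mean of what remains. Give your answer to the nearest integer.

Excluded: 2292, 2791
Retained (n=11): Σ = 2927
Mean = 2927/11 = 266.0909

266 ms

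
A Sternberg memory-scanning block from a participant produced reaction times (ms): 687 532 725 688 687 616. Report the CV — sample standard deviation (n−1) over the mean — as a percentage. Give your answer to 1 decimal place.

10.7%

n = 6, Σ = 3935, M = 655.8333
Σ(x−M)² = 24682.833; s = √(24682.833/5) = 70.2607
CV = 70.2607 / 655.8333 = 0.10713 = 10.713%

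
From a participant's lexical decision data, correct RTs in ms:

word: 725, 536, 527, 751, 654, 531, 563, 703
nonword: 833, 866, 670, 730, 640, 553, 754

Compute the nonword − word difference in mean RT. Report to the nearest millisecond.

97 ms

M(word) = 4990/8 = 623.750
M(nonword) = 5046/7 = 720.857
Difference = 720.857 − 623.750 = 97.107 ms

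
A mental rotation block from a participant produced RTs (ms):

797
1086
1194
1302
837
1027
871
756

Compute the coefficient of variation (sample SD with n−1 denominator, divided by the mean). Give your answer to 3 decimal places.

0.203

n = 8, Σ = 7870, M = 983.7500
Σ(x−M)² = 278807.500; s = √(278807.500/7) = 199.5737
CV = 199.5737 / 983.7500 = 0.20287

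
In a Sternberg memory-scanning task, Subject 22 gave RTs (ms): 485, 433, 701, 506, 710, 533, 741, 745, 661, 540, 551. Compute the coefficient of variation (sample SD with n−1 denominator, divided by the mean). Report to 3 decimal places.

0.188

n = 11, Σ = 6606, M = 600.5455
Σ(x−M)² = 127364.727; s = √(127364.727/10) = 112.8560
CV = 112.8560 / 600.5455 = 0.18792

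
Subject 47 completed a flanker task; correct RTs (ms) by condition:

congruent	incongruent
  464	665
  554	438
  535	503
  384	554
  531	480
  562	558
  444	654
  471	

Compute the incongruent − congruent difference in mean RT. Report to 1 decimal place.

M(congruent) = 3945/8 = 493.125
M(incongruent) = 3852/7 = 550.286
Difference = 550.286 − 493.125 = 57.161 ms

57.2 ms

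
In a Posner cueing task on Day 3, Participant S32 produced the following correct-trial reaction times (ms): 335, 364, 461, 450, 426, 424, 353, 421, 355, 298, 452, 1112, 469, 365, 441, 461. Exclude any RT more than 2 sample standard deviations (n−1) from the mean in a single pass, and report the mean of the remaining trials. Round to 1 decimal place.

n = 16, ΣRT = 7187, M = 449.188
Σ(x−M)² = 510398.44; s = √(510398.44/15) = 184.463
Cutoffs: 449.188 ± 2·184.463 → [80.3, 818.1]
Outside: 1112 → excluded.
Retained (n=15): Σ = 6075, mean = 6075/15 = 405.000

405.0 ms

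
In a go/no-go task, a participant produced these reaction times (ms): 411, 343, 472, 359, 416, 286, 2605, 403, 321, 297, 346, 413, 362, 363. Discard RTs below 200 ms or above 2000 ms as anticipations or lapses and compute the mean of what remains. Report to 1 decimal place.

368.6 ms

Excluded: 2605
Retained (n=13): Σ = 4792
Mean = 4792/13 = 368.6154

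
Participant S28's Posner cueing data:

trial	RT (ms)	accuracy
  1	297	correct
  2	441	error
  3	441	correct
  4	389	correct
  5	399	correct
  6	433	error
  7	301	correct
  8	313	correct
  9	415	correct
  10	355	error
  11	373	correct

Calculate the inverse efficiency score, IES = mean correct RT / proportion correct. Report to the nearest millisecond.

503 ms

Correct trials (n=8): 297, 441, 389, 399, 301, 313, 415, 373
Mean correct RT = 2928/8 = 366.0000 ms
Proportion correct = 8/11
IES = 366.0000 / (8/11) = 503.250 ms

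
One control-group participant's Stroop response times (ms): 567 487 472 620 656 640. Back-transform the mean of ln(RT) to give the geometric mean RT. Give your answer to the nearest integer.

ln(RT): 6.3404, 6.1883, 6.1570, 6.4297, 6.4862, 6.4615
Mean ln(RT) = 38.0630/6 = 6.34383
Geometric mean = exp(6.34383) = 568.97 ms

569 ms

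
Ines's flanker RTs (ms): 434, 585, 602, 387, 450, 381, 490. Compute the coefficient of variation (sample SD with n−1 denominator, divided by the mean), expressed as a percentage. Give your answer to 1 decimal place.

18.7%

n = 7, Σ = 3329, M = 475.5714
Σ(x−M)² = 47337.714; s = √(47337.714/6) = 88.8235
CV = 88.8235 / 475.5714 = 0.18677 = 18.677%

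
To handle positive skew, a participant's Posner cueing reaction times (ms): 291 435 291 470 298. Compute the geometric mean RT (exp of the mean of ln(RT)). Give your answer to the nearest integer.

349 ms

ln(RT): 5.6733, 6.0753, 5.6733, 6.1527, 5.6971
Mean ln(RT) = 29.2718/5 = 5.85436
Geometric mean = exp(5.85436) = 348.75 ms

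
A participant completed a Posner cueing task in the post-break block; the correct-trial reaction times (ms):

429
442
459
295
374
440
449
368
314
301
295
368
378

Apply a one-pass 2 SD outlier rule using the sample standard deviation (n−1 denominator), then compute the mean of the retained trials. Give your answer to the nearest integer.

378 ms

n = 13, ΣRT = 4912, M = 377.846
Σ(x−M)² = 46161.69; s = √(46161.69/12) = 62.023
Cutoffs: 377.846 ± 2·62.023 → [253.8, 501.9]
No RTs fall outside the cutoffs; all 13 retained. Mean = 4912/13 = 377.846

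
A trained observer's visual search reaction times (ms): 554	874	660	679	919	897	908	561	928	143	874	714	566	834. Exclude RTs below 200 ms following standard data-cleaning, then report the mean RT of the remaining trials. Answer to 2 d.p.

766.77 ms

Excluded: 143
Retained (n=13): Σ = 9968
Mean = 9968/13 = 766.7692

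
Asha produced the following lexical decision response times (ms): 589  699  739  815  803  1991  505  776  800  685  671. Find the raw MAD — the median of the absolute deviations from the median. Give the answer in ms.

64 ms

Sorted: 505, 589, 671, 685, 699, 739, 776, 800, 803, 815, 1991 → median = 739
|x − 739|: 150, 40, 0, 76, 64, 1252, 234, 37, 61, 54, 68
Sorted deviations: 0, 37, 40, 54, 61, 64, 68, 76, 150, 234, 1252 → MAD = 64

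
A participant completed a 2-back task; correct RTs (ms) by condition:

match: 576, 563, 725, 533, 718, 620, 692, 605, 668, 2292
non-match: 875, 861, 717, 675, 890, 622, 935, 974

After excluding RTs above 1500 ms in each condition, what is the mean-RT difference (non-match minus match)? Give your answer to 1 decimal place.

match: exclude 2292
M(match) = 5700/9 = 633.333
M(non-match) = 6549/8 = 818.625
Difference = 818.625 − 633.333 = 185.292 ms

185.3 ms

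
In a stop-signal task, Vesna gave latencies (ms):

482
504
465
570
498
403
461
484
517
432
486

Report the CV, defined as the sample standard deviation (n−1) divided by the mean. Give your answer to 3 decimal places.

0.091

n = 11, Σ = 5302, M = 482.0000
Σ(x−M)² = 19200.000; s = √(19200.000/10) = 43.8178
CV = 43.8178 / 482.0000 = 0.09091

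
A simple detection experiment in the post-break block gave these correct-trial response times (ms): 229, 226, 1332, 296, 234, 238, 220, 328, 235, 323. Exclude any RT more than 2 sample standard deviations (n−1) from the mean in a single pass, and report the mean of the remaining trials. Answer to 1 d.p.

258.8 ms

n = 10, ΣRT = 3661, M = 366.100
Σ(x−M)² = 1052002.90; s = √(1052002.90/9) = 341.891
Cutoffs: 366.100 ± 2·341.891 → [-317.7, 1049.9]
Outside: 1332 → excluded.
Retained (n=9): Σ = 2329, mean = 2329/9 = 258.778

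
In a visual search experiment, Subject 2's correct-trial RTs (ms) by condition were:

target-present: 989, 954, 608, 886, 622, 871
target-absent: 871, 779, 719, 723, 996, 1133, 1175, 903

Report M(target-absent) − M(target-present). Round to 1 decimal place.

90.7 ms

M(target-present) = 4930/6 = 821.667
M(target-absent) = 7299/8 = 912.375
Difference = 912.375 − 821.667 = 90.708 ms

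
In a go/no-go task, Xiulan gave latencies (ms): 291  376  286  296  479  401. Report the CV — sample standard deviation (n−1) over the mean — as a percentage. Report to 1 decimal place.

21.9%

n = 6, Σ = 2129, M = 354.8333
Σ(x−M)² = 30270.833; s = √(30270.833/5) = 77.8085
CV = 77.8085 / 354.8333 = 0.21928 = 21.928%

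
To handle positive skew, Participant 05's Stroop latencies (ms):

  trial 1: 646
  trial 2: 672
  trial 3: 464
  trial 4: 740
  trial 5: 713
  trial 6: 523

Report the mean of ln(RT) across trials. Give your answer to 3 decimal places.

6.426

ln(RT): 6.4708, 6.5103, 6.1399, 6.6067, 6.5695, 6.2596
Σ ln(RT) = 38.5567
Mean = 38.5567/6 = 6.42611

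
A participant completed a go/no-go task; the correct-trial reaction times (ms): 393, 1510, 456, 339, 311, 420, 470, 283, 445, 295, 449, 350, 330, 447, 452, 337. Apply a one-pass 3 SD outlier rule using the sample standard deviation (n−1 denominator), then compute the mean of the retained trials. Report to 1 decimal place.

385.1 ms

n = 16, ΣRT = 7287, M = 455.438
Σ(x−M)² = 1248475.94; s = √(1248475.94/15) = 288.499
Cutoffs: 455.438 ± 3·288.499 → [-410.1, 1320.9]
Outside: 1510 → excluded.
Retained (n=15): Σ = 5777, mean = 5777/15 = 385.133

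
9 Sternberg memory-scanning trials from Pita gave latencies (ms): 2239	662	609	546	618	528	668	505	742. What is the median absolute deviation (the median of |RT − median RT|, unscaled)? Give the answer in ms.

72 ms

Sorted: 505, 528, 546, 609, 618, 662, 668, 742, 2239 → median = 618
|x − 618|: 1621, 44, 9, 72, 0, 90, 50, 113, 124
Sorted deviations: 0, 9, 44, 50, 72, 90, 113, 124, 1621 → MAD = 72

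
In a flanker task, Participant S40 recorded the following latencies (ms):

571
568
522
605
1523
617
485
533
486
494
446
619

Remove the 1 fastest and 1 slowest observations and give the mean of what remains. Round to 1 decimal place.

550.0 ms

Sorted: 446, 485, 486, 494, 522, 533, 568, 571, 605, 617, 619, 1523
Drop lowest 1 (446) and highest 1 (1523)
Remaining (n=10): Σ = 5500, mean = 5500/10 = 550.000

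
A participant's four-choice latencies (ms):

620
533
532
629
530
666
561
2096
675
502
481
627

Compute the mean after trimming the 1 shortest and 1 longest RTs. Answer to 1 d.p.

587.5 ms

Sorted: 481, 502, 530, 532, 533, 561, 620, 627, 629, 666, 675, 2096
Drop lowest 1 (481) and highest 1 (2096)
Remaining (n=10): Σ = 5875, mean = 5875/10 = 587.500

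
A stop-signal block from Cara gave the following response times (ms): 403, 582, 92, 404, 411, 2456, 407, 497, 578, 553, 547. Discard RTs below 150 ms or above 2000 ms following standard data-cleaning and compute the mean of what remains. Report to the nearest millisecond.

487 ms

Excluded: 92, 2456
Retained (n=9): Σ = 4382
Mean = 4382/9 = 486.8889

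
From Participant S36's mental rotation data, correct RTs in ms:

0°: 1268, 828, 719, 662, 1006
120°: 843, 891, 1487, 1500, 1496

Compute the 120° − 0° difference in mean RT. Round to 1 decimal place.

M(0°) = 4483/5 = 896.600
M(120°) = 6217/5 = 1243.400
Difference = 1243.400 − 896.600 = 346.800 ms

346.8 ms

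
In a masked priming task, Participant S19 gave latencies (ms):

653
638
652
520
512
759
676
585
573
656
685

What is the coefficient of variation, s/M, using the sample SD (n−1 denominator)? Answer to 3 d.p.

n = 11, Σ = 6909, M = 628.0909
Σ(x−M)² = 54792.909; s = √(54792.909/10) = 74.0222
CV = 74.0222 / 628.0909 = 0.11785

0.118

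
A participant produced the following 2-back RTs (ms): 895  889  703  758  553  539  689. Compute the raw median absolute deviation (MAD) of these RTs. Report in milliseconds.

150 ms

Sorted: 539, 553, 689, 703, 758, 889, 895 → median = 703
|x − 703|: 192, 186, 0, 55, 150, 164, 14
Sorted deviations: 0, 14, 55, 150, 164, 186, 192 → MAD = 150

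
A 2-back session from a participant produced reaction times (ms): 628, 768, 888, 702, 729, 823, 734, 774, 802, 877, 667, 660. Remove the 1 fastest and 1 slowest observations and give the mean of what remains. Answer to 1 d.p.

753.6 ms

Sorted: 628, 660, 667, 702, 729, 734, 768, 774, 802, 823, 877, 888
Drop lowest 1 (628) and highest 1 (888)
Remaining (n=10): Σ = 7536, mean = 7536/10 = 753.600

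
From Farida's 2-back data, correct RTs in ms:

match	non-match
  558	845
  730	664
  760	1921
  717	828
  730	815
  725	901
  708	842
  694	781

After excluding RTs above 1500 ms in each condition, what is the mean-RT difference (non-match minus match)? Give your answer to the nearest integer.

108 ms

non-match: exclude 1921
M(match) = 5622/8 = 702.750
M(non-match) = 5676/7 = 810.857
Difference = 810.857 − 702.750 = 108.107 ms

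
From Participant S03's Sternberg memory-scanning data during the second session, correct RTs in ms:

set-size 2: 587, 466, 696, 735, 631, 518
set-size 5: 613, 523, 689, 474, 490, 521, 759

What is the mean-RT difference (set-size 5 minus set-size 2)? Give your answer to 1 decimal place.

M(set-size 2) = 3633/6 = 605.500
M(set-size 5) = 4069/7 = 581.286
Difference = 581.286 − 605.500 = -24.214 ms

-24.2 ms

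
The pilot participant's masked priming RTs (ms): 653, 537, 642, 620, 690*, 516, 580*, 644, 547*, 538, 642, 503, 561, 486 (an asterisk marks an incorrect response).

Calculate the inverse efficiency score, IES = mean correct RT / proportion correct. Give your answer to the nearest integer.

Correct trials (n=11): 653, 537, 642, 620, 516, 644, 538, 642, 503, 561, 486
Mean correct RT = 6342/11 = 576.5455 ms
Proportion correct = 11/14
IES = 576.5455 / (11/14) = 733.785 ms

734 ms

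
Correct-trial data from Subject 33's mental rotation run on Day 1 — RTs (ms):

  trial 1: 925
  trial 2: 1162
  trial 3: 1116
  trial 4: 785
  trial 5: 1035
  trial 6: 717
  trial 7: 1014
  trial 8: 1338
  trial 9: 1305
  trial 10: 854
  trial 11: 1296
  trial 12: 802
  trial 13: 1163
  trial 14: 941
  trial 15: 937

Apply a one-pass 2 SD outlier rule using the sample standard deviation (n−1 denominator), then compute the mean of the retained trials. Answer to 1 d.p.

n = 15, ΣRT = 15390, M = 1026.000
Σ(x−M)² = 552344.00; s = √(552344.00/14) = 198.628
Cutoffs: 1026.000 ± 2·198.628 → [628.7, 1423.3]
No RTs fall outside the cutoffs; all 15 retained. Mean = 15390/15 = 1026.000

1026.0 ms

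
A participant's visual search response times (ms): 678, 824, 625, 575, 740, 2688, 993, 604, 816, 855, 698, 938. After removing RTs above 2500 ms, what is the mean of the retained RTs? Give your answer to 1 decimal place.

Excluded: 2688
Retained (n=11): Σ = 8346
Mean = 8346/11 = 758.7273

758.7 ms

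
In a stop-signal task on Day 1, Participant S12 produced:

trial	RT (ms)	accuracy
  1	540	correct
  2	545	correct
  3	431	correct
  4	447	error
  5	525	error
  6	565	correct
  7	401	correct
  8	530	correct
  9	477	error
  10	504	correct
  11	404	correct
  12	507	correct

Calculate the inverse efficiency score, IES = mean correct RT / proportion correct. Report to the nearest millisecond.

Correct trials (n=9): 540, 545, 431, 565, 401, 530, 504, 404, 507
Mean correct RT = 4427/9 = 491.8889 ms
Proportion correct = 9/12
IES = 491.8889 / (9/12) = 655.852 ms

656 ms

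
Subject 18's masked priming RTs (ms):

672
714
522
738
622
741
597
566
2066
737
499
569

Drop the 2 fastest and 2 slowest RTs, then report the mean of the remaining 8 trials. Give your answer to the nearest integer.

652 ms

Sorted: 499, 522, 566, 569, 597, 622, 672, 714, 737, 738, 741, 2066
Drop lowest 2 (499, 522) and highest 2 (741, 2066)
Remaining (n=8): Σ = 5215, mean = 5215/8 = 651.875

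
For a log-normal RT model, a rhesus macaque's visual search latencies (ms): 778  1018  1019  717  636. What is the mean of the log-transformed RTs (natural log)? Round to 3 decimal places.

6.708

ln(RT): 6.6567, 6.9256, 6.9266, 6.5751, 6.4552
Σ ln(RT) = 33.5392
Mean = 33.5392/5 = 6.70783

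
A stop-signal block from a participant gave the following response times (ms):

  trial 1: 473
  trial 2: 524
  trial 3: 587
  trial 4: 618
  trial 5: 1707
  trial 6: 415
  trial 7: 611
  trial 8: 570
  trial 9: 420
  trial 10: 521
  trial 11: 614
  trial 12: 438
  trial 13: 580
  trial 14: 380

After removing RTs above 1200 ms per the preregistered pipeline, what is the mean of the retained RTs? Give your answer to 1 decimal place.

Excluded: 1707
Retained (n=13): Σ = 6751
Mean = 6751/13 = 519.3077

519.3 ms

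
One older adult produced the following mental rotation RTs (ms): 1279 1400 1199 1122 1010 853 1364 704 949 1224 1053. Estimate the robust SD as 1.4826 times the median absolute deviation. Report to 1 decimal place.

Sorted: 704, 853, 949, 1010, 1053, 1122, 1199, 1224, 1279, 1364, 1400 → median = 1122
|x − 1122| sorted: 0, 69, 77, 102, 112, 157, 173, 242, 269, 278, 418 → MAD = 157
Robust SD ≈ 1.4826 × 157 = 232.768

232.8 ms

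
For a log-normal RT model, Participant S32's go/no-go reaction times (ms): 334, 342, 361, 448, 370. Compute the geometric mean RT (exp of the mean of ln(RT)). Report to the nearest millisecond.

ln(RT): 5.8111, 5.8348, 5.8889, 6.1048, 5.9135
Mean ln(RT) = 29.5531/5 = 5.91063
Geometric mean = exp(5.91063) = 368.94 ms

369 ms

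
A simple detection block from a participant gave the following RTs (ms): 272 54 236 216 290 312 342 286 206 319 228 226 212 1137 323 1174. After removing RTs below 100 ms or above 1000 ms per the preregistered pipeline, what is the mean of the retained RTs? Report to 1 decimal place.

Excluded: 54, 1137, 1174
Retained (n=13): Σ = 3468
Mean = 3468/13 = 266.7692

266.8 ms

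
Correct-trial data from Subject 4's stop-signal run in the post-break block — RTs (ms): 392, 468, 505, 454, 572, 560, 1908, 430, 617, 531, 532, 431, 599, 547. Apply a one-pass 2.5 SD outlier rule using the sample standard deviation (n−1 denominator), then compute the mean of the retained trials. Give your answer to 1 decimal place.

n = 14, ΣRT = 8546, M = 610.429
Σ(x−M)² = 1872699.43; s = √(1872699.43/13) = 379.544
Cutoffs: 610.429 ± 2.5·379.544 → [-338.4, 1559.3]
Outside: 1908 → excluded.
Retained (n=13): Σ = 6638, mean = 6638/13 = 510.615

510.6 ms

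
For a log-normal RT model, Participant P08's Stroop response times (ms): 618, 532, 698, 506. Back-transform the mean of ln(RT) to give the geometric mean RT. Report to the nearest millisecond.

584 ms

ln(RT): 6.4265, 6.2766, 6.5482, 6.2265
Mean ln(RT) = 25.4779/4 = 6.36947
Geometric mean = exp(6.36947) = 583.75 ms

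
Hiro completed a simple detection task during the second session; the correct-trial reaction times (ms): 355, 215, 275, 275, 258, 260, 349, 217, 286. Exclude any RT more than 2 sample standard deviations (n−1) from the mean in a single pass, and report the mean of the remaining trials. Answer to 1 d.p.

n = 9, ΣRT = 2490, M = 276.667
Σ(x−M)² = 19450.00; s = √(19450.00/8) = 49.308
Cutoffs: 276.667 ± 2·49.308 → [178.1, 375.3]
No RTs fall outside the cutoffs; all 9 retained. Mean = 2490/9 = 276.667

276.7 ms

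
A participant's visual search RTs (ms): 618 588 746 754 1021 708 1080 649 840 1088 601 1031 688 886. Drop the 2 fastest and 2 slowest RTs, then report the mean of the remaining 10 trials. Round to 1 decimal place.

794.1 ms

Sorted: 588, 601, 618, 649, 688, 708, 746, 754, 840, 886, 1021, 1031, 1080, 1088
Drop lowest 2 (588, 601) and highest 2 (1080, 1088)
Remaining (n=10): Σ = 7941, mean = 7941/10 = 794.100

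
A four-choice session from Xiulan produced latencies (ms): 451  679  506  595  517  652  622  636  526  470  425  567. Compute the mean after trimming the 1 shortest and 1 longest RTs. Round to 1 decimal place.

Sorted: 425, 451, 470, 506, 517, 526, 567, 595, 622, 636, 652, 679
Drop lowest 1 (425) and highest 1 (679)
Remaining (n=10): Σ = 5542, mean = 5542/10 = 554.200

554.2 ms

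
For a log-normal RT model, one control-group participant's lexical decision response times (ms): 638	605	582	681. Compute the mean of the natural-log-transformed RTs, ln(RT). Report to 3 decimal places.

ln(RT): 6.4583, 6.4052, 6.3665, 6.5236
Σ ln(RT) = 25.7536
Mean = 25.7536/4 = 6.43840

6.438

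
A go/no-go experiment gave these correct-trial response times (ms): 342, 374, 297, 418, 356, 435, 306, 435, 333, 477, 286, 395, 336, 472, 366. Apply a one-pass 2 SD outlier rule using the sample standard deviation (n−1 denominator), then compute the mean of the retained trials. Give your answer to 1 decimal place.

n = 15, ΣRT = 5628, M = 375.200
Σ(x−M)² = 52844.40; s = √(52844.40/14) = 61.438
Cutoffs: 375.200 ± 2·61.438 → [252.3, 498.1]
No RTs fall outside the cutoffs; all 15 retained. Mean = 5628/15 = 375.200

375.2 ms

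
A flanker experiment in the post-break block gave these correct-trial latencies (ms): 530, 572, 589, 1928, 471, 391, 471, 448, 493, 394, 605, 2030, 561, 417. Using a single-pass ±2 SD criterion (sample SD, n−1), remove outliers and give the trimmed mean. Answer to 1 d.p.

495.2 ms

n = 14, ΣRT = 9900, M = 707.143
Σ(x−M)² = 3842561.71; s = √(3842561.71/13) = 543.674
Cutoffs: 707.143 ± 2·543.674 → [-380.2, 1794.5]
Outside: 1928, 2030 → excluded.
Retained (n=12): Σ = 5942, mean = 5942/12 = 495.167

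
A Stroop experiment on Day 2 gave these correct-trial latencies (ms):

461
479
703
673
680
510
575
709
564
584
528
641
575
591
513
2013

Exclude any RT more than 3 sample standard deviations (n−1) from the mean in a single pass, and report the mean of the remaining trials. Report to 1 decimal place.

585.7 ms

n = 16, ΣRT = 10799, M = 674.938
Σ(x−M)² = 2000316.94; s = √(2000316.94/15) = 365.177
Cutoffs: 674.938 ± 3·365.177 → [-420.6, 1770.5]
Outside: 2013 → excluded.
Retained (n=15): Σ = 8786, mean = 8786/15 = 585.733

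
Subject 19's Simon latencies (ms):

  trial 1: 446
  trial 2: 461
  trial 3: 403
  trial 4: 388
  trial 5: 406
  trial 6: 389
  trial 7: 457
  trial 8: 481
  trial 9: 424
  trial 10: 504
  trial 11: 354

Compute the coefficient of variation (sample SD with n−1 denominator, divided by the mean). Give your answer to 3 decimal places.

n = 11, Σ = 4713, M = 428.4545
Σ(x−M)² = 20558.727; s = √(20558.727/10) = 45.3417
CV = 45.3417 / 428.4545 = 0.10583

0.106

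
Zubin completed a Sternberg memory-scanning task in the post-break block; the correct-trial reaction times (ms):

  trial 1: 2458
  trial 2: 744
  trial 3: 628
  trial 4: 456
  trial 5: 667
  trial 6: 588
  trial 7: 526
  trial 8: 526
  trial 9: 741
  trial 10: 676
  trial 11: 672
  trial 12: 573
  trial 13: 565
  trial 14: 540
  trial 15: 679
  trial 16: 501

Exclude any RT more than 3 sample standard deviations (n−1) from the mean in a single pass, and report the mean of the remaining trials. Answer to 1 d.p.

605.5 ms

n = 16, ΣRT = 11540, M = 721.250
Σ(x−M)² = 3327217.00; s = √(3327217.00/15) = 470.972
Cutoffs: 721.250 ± 3·470.972 → [-691.7, 2134.2]
Outside: 2458 → excluded.
Retained (n=15): Σ = 9082, mean = 9082/15 = 605.467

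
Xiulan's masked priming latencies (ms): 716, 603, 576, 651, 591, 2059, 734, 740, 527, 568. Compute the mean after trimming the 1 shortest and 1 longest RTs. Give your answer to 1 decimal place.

Sorted: 527, 568, 576, 591, 603, 651, 716, 734, 740, 2059
Drop lowest 1 (527) and highest 1 (2059)
Remaining (n=8): Σ = 5179, mean = 5179/8 = 647.375

647.4 ms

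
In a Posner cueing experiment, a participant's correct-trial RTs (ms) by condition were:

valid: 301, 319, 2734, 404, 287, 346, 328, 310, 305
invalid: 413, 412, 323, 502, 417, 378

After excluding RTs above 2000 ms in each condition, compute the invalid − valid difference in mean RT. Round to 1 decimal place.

82.5 ms

valid: exclude 2734
M(valid) = 2600/8 = 325.000
M(invalid) = 2445/6 = 407.500
Difference = 407.500 − 325.000 = 82.500 ms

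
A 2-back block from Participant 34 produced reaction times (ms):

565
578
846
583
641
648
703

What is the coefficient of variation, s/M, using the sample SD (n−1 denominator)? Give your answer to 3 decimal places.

0.151

n = 7, Σ = 4564, M = 652.0000
Σ(x−M)² = 58180.000; s = √(58180.000/6) = 98.4717
CV = 98.4717 / 652.0000 = 0.15103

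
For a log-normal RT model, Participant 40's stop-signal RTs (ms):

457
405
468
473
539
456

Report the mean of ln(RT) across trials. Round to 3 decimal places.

6.141

ln(RT): 6.1247, 6.0039, 6.1485, 6.1591, 6.2897, 6.1225
Σ ln(RT) = 36.8483
Mean = 36.8483/6 = 6.14139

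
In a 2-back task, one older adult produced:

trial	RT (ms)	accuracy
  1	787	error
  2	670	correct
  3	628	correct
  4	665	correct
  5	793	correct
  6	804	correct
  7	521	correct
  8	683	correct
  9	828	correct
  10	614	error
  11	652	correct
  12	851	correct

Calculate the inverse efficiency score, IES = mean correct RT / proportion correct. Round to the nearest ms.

Correct trials (n=10): 670, 628, 665, 793, 804, 521, 683, 828, 652, 851
Mean correct RT = 7095/10 = 709.5000 ms
Proportion correct = 10/12
IES = 709.5000 / (10/12) = 851.400 ms

851 ms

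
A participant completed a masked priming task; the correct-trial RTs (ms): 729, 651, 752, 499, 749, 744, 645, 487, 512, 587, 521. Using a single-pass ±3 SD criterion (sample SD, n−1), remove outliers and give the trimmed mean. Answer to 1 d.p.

625.1 ms

n = 11, ΣRT = 6876, M = 625.091
Σ(x−M)² = 117506.91; s = √(117506.91/10) = 108.401
Cutoffs: 625.091 ± 3·108.401 → [299.9, 950.3]
No RTs fall outside the cutoffs; all 11 retained. Mean = 6876/11 = 625.091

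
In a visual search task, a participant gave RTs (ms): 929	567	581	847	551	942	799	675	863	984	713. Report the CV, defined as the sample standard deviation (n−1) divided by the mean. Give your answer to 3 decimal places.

0.207

n = 11, Σ = 8451, M = 768.2727
Σ(x−M)² = 253212.182; s = √(253212.182/10) = 159.1264
CV = 159.1264 / 768.2727 = 0.20712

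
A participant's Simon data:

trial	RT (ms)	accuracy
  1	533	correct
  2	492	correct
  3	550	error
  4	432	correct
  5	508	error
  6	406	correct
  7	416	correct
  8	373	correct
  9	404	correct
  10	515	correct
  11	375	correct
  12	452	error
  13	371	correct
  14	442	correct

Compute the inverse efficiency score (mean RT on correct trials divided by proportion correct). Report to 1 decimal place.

Correct trials (n=11): 533, 492, 432, 406, 416, 373, 404, 515, 375, 371, 442
Mean correct RT = 4759/11 = 432.6364 ms
Proportion correct = 11/14
IES = 432.6364 / (11/14) = 550.628 ms

550.6 ms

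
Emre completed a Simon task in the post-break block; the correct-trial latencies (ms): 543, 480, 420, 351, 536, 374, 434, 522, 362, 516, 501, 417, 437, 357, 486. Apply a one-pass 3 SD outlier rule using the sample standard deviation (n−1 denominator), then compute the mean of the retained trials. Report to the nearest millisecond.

449 ms

n = 15, ΣRT = 6736, M = 449.067
Σ(x−M)² = 64752.93; s = √(64752.93/14) = 68.009
Cutoffs: 449.067 ± 3·68.009 → [245.0, 653.1]
No RTs fall outside the cutoffs; all 15 retained. Mean = 6736/15 = 449.067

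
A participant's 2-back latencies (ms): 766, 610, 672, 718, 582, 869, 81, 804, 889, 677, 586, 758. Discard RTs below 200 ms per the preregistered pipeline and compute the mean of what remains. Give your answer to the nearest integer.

721 ms

Excluded: 81
Retained (n=11): Σ = 7931
Mean = 7931/11 = 721.0000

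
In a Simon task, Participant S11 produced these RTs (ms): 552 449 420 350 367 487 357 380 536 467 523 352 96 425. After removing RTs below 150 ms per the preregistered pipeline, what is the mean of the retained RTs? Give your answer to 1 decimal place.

Excluded: 96
Retained (n=13): Σ = 5665
Mean = 5665/13 = 435.7692

435.8 ms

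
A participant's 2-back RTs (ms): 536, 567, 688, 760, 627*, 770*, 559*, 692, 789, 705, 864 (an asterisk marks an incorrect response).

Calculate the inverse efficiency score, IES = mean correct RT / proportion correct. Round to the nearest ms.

Correct trials (n=8): 536, 567, 688, 760, 692, 789, 705, 864
Mean correct RT = 5601/8 = 700.1250 ms
Proportion correct = 8/11
IES = 700.1250 / (8/11) = 962.672 ms

963 ms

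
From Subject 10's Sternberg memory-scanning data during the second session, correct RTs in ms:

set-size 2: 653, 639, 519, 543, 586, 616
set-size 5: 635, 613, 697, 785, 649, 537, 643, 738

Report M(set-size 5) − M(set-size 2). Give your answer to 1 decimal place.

69.5 ms

M(set-size 2) = 3556/6 = 592.667
M(set-size 5) = 5297/8 = 662.125
Difference = 662.125 − 592.667 = 69.458 ms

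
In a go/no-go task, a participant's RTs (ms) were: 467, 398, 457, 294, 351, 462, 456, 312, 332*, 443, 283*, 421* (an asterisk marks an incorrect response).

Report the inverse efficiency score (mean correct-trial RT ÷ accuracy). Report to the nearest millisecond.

539 ms

Correct trials (n=9): 467, 398, 457, 294, 351, 462, 456, 312, 443
Mean correct RT = 3640/9 = 404.4444 ms
Proportion correct = 9/12
IES = 404.4444 / (9/12) = 539.259 ms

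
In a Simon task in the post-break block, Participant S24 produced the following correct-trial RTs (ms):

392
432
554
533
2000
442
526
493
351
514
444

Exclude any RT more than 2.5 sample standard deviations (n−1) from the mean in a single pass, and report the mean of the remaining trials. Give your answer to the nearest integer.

468 ms

n = 11, ΣRT = 6681, M = 607.364
Σ(x−M)² = 2173118.55; s = √(2173118.55/10) = 466.167
Cutoffs: 607.364 ± 2.5·466.167 → [-558.1, 1772.8]
Outside: 2000 → excluded.
Retained (n=10): Σ = 4681, mean = 4681/10 = 468.100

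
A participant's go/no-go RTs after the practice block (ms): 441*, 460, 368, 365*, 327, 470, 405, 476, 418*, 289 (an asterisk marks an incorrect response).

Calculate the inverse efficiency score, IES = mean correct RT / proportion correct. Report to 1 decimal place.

570.4 ms

Correct trials (n=7): 460, 368, 327, 470, 405, 476, 289
Mean correct RT = 2795/7 = 399.2857 ms
Proportion correct = 7/10
IES = 399.2857 / (7/10) = 570.408 ms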